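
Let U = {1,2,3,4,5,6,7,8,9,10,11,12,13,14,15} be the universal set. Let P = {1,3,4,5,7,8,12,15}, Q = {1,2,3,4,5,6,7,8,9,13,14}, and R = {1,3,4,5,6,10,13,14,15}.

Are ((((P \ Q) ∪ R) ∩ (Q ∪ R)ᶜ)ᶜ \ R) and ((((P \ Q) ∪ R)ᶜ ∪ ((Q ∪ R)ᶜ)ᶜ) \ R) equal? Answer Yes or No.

Yes

P \ Q = {12,15}
(P \ Q) ∪ R = {1,3,4,5,6,10,12,13,14,15}
Q ∪ R = {1,2,3,4,5,6,7,8,9,10,13,14,15}
(Q ∪ R)ᶜ = {11,12}
((P \ Q) ∪ R) ∩ (Q ∪ R)ᶜ = {12}
(((P \ Q) ∪ R) ∩ (Q ∪ R)ᶜ)ᶜ = {1,2,3,4,5,6,7,8,9,10,11,13,14,15}
(((P \ Q) ∪ R) ∩ (Q ∪ R)ᶜ)ᶜ \ R = {2,7,8,9,11}
((P \ Q) ∪ R)ᶜ = {2,7,8,9,11}
((Q ∪ R)ᶜ)ᶜ = {1,2,3,4,5,6,7,8,9,10,13,14,15}
((P \ Q) ∪ R)ᶜ ∪ ((Q ∪ R)ᶜ)ᶜ = {1,2,3,4,5,6,7,8,9,10,11,13,14,15}
(((P \ Q) ∪ R)ᶜ ∪ ((Q ∪ R)ᶜ)ᶜ) \ R = {2,7,8,9,11}
Both equal {2,7,8,9,11}, so (((P \ Q) ∪ R) ∩ (Q ∪ R)ᶜ)ᶜ \ R = (((P \ Q) ∪ R)ᶜ ∪ ((Q ∪ R)ᶜ)ᶜ) \ R.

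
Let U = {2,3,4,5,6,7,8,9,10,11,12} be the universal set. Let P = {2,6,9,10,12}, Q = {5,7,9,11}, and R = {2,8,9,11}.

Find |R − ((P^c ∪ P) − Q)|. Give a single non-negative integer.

P^c = {3,4,5,7,8,11}
P^c ∪ P = {2,3,4,5,6,7,8,9,10,11,12}
(P^c ∪ P) − Q = {2,3,4,6,8,10,12}
R − ((P^c ∪ P) − Q) = {9,11}
|R − ((P^c ∪ P) − Q)| = 2

2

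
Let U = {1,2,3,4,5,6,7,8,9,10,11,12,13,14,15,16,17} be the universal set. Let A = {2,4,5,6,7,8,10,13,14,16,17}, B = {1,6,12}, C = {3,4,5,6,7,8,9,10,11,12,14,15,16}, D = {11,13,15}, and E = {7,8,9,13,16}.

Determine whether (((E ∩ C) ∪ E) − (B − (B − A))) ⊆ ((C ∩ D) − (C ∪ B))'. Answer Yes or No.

Yes

E ∩ C = {7,8,9,16}
(E ∩ C) ∪ E = {7,8,9,13,16}
B − A = {1,12}
B − (B − A) = {6}
((E ∩ C) ∪ E) − (B − (B − A)) = {7,8,9,13,16}
C ∩ D = {11,15}
C ∪ B = {1,3,4,5,6,7,8,9,10,11,12,14,15,16}
(C ∩ D) − (C ∪ B) = {}
((C ∩ D) − (C ∪ B))' = {1,2,3,4,5,6,7,8,9,10,11,12,13,14,15,16,17}
Every element of {7,8,9,13,16} is in {1,2,3,4,5,6,7,8,9,10,11,12,13,14,15,16,17}, so ((E ∩ C) ∪ E) − (B − (B − A)) ⊆ ((C ∩ D) − (C ∪ B))'.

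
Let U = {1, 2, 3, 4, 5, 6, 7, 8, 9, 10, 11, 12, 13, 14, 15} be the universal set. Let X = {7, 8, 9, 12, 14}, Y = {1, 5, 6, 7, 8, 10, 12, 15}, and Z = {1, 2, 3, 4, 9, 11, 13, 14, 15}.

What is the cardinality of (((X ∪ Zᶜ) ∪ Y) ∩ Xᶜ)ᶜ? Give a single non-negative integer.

Zᶜ = {5, 6, 7, 8, 10, 12}
X ∪ Zᶜ = {5, 6, 7, 8, 9, 10, 12, 14}
(X ∪ Zᶜ) ∪ Y = {1, 5, 6, 7, 8, 9, 10, 12, 14, 15}
Xᶜ = {1, 2, 3, 4, 5, 6, 10, 11, 13, 15}
((X ∪ Zᶜ) ∪ Y) ∩ Xᶜ = {1, 5, 6, 10, 15}
(((X ∪ Zᶜ) ∪ Y) ∩ Xᶜ)ᶜ = {2, 3, 4, 7, 8, 9, 11, 12, 13, 14}
|(((X ∪ Zᶜ) ∪ Y) ∩ Xᶜ)ᶜ| = 10

10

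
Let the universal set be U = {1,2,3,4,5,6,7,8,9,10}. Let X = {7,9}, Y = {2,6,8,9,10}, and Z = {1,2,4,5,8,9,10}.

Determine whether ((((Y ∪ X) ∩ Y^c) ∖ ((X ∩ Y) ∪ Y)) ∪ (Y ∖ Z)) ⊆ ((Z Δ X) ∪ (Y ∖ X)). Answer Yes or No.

Yes

Y ∪ X = {2,6,7,8,9,10}
Y^c = {1,3,4,5,7}
(Y ∪ X) ∩ Y^c = {7}
X ∩ Y = {9}
(X ∩ Y) ∪ Y = {2,6,8,9,10}
((Y ∪ X) ∩ Y^c) ∖ ((X ∩ Y) ∪ Y) = {7}
Y ∖ Z = {6}
(((Y ∪ X) ∩ Y^c) ∖ ((X ∩ Y) ∪ Y)) ∪ (Y ∖ Z) = {6,7}
Z Δ X = {1,2,4,5,7,8,10}
Y ∖ X = {2,6,8,10}
(Z Δ X) ∪ (Y ∖ X) = {1,2,4,5,6,7,8,10}
Every element of {6,7} is in {1,2,4,5,6,7,8,10}, so (((Y ∪ X) ∩ Y^c) ∖ ((X ∩ Y) ∪ Y)) ∪ (Y ∖ Z) ⊆ (Z Δ X) ∪ (Y ∖ X).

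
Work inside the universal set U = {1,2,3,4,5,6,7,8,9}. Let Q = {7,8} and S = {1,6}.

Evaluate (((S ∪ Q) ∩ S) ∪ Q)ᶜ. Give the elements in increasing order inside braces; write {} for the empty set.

{2,3,4,5,9}

S ∪ Q = {1,6,7,8}
(S ∪ Q) ∩ S = {1,6}
((S ∪ Q) ∩ S) ∪ Q = {1,6,7,8}
(((S ∪ Q) ∩ S) ∪ Q)ᶜ = {2,3,4,5,9}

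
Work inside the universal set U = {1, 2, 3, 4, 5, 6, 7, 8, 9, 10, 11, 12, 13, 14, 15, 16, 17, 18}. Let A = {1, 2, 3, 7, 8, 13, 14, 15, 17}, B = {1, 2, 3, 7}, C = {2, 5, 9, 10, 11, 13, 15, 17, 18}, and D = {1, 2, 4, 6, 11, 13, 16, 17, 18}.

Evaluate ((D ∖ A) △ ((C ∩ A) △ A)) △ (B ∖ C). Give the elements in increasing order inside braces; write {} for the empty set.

D ∖ A = {4, 6, 11, 16, 18}
C ∩ A = {2, 13, 15, 17}
(C ∩ A) △ A = {1, 3, 7, 8, 14}
(D ∖ A) △ ((C ∩ A) △ A) = {1, 3, 4, 6, 7, 8, 11, 14, 16, 18}
B ∖ C = {1, 3, 7}
((D ∖ A) △ ((C ∩ A) △ A)) △ (B ∖ C) = {4, 6, 8, 11, 14, 16, 18}

{4, 6, 8, 11, 14, 16, 18}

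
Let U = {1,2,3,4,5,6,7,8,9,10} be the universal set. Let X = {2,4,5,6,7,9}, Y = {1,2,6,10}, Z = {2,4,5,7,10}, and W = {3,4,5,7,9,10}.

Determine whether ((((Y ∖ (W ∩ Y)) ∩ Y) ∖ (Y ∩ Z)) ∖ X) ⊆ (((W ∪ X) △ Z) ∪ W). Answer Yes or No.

W ∩ Y = {10}
Y ∖ (W ∩ Y) = {1,2,6}
(Y ∖ (W ∩ Y)) ∩ Y = {1,2,6}
Y ∩ Z = {2,10}
((Y ∖ (W ∩ Y)) ∩ Y) ∖ (Y ∩ Z) = {1,6}
(((Y ∖ (W ∩ Y)) ∩ Y) ∖ (Y ∩ Z)) ∖ X = {1}
W ∪ X = {2,3,4,5,6,7,9,10}
(W ∪ X) △ Z = {3,6,9}
((W ∪ X) △ Z) ∪ W = {3,4,5,6,7,9,10}
1 ∈ (((Y ∖ (W ∩ Y)) ∩ Y) ∖ (Y ∩ Z)) ∖ X but 1 ∉ ((W ∪ X) △ Z) ∪ W, so the inclusion fails.

No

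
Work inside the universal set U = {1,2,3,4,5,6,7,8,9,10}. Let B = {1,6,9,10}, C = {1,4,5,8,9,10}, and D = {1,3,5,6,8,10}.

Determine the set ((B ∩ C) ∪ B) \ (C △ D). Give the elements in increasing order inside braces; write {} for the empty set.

B ∩ C = {1,9,10}
(B ∩ C) ∪ B = {1,6,9,10}
C △ D = {3,4,6,9}
((B ∩ C) ∪ B) \ (C △ D) = {1,10}

{1,10}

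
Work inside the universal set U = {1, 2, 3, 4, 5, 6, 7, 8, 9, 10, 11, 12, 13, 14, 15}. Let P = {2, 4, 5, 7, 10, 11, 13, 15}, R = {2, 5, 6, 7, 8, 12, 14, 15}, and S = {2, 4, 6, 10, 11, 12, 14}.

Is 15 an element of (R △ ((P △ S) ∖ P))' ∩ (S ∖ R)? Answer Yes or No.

No

15 ∈ P and 15 ∉ S, so 15 ∈ P △ S
15 ∈ (P △ S) and 15 ∈ P, so 15 ∉ (P △ S) ∖ P
15 ∈ R and 15 ∉ ((P △ S) ∖ P), so 15 ∈ R △ ((P △ S) ∖ P)
15 ∉ (R △ ((P △ S) ∖ P))' since 15 ∈ (R △ ((P △ S) ∖ P))
15 ∉ S and 15 ∈ R, so 15 ∉ S ∖ R
15 ∉ (R △ ((P △ S) ∖ P))' and 15 ∉ (S ∖ R), so 15 ∉ (R △ ((P △ S) ∖ P))' ∩ (S ∖ R)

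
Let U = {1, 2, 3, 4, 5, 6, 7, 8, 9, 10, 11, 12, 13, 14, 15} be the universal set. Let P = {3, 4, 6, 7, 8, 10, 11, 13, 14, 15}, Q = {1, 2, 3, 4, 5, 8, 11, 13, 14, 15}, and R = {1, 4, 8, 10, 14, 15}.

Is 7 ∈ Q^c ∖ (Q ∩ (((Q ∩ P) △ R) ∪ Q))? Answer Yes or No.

Yes

7 ∉ Q, so 7 ∈ Q^c
7 ∉ Q and 7 ∈ P, so 7 ∉ Q ∩ P
7 ∉ (Q ∩ P) and 7 ∉ R, so 7 ∉ (Q ∩ P) △ R
7 ∉ ((Q ∩ P) △ R) and 7 ∉ Q, so 7 ∉ ((Q ∩ P) △ R) ∪ Q
7 ∉ Q and 7 ∉ (((Q ∩ P) △ R) ∪ Q), so 7 ∉ Q ∩ (((Q ∩ P) △ R) ∪ Q)
7 ∈ Q^c and 7 ∉ (Q ∩ (((Q ∩ P) △ R) ∪ Q)), so 7 ∈ Q^c ∖ (Q ∩ (((Q ∩ P) △ R) ∪ Q))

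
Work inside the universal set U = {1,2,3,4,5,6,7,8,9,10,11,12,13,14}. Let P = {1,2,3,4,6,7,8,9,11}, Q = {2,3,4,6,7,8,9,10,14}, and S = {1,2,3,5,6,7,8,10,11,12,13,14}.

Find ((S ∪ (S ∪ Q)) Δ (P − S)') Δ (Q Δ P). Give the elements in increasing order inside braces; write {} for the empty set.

{1,4,9,10,11,14}

S ∪ Q = {1,2,3,4,5,6,7,8,9,10,11,12,13,14}
S ∪ (S ∪ Q) = {1,2,3,4,5,6,7,8,9,10,11,12,13,14}
P − S = {4,9}
(P − S)' = {1,2,3,5,6,7,8,10,11,12,13,14}
(S ∪ (S ∪ Q)) Δ (P − S)' = {4,9}
Q Δ P = {1,10,11,14}
((S ∪ (S ∪ Q)) Δ (P − S)') Δ (Q Δ P) = {1,4,9,10,11,14}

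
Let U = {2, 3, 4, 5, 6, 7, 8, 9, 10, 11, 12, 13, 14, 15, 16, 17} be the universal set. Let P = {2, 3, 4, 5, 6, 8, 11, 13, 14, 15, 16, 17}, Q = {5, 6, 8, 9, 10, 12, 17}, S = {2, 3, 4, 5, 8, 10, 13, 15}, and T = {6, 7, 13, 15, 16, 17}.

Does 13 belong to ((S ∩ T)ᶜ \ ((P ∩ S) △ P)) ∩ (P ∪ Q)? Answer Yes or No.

13 ∈ S and 13 ∈ T, so 13 ∈ S ∩ T
13 ∉ (S ∩ T)ᶜ since 13 ∈ (S ∩ T)
13 ∈ P and 13 ∈ S, so 13 ∈ P ∩ S
13 ∈ (P ∩ S) and 13 ∈ P, so 13 ∉ (P ∩ S) △ P
13 ∉ (S ∩ T)ᶜ and 13 ∉ ((P ∩ S) △ P), so 13 ∉ (S ∩ T)ᶜ \ ((P ∩ S) △ P)
13 ∈ P and 13 ∉ Q, so 13 ∈ P ∪ Q
13 ∉ ((S ∩ T)ᶜ \ ((P ∩ S) △ P)) and 13 ∈ (P ∪ Q), so 13 ∉ ((S ∩ T)ᶜ \ ((P ∩ S) △ P)) ∩ (P ∪ Q)

No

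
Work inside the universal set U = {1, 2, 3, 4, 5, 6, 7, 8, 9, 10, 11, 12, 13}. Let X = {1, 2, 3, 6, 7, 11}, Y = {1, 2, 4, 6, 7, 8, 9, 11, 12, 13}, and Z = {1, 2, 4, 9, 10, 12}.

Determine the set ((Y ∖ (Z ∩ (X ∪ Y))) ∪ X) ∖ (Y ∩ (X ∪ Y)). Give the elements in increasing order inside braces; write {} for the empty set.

X ∪ Y = {1, 2, 3, 4, 6, 7, 8, 9, 11, 12, 13}
Z ∩ (X ∪ Y) = {1, 2, 4, 9, 12}
Y ∖ (Z ∩ (X ∪ Y)) = {6, 7, 8, 11, 13}
(Y ∖ (Z ∩ (X ∪ Y))) ∪ X = {1, 2, 3, 6, 7, 8, 11, 13}
Y ∩ (X ∪ Y) = {1, 2, 4, 6, 7, 8, 9, 11, 12, 13}
((Y ∖ (Z ∩ (X ∪ Y))) ∪ X) ∖ (Y ∩ (X ∪ Y)) = {3}

{3}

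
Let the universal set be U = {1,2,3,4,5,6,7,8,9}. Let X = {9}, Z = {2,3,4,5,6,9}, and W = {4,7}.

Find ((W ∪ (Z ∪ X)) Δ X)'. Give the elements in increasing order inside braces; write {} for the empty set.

Z ∪ X = {2,3,4,5,6,9}
W ∪ (Z ∪ X) = {2,3,4,5,6,7,9}
(W ∪ (Z ∪ X)) Δ X = {2,3,4,5,6,7}
((W ∪ (Z ∪ X)) Δ X)' = {1,8,9}

{1,8,9}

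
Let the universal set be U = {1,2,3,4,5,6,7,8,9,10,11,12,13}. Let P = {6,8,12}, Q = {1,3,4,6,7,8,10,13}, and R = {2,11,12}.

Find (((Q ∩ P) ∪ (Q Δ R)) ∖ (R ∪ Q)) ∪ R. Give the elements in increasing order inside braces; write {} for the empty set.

Q ∩ P = {6,8}
Q Δ R = {1,2,3,4,6,7,8,10,11,12,13}
(Q ∩ P) ∪ (Q Δ R) = {1,2,3,4,6,7,8,10,11,12,13}
R ∪ Q = {1,2,3,4,6,7,8,10,11,12,13}
((Q ∩ P) ∪ (Q Δ R)) ∖ (R ∪ Q) = {}
(((Q ∩ P) ∪ (Q Δ R)) ∖ (R ∪ Q)) ∪ R = {2,11,12}

{2,11,12}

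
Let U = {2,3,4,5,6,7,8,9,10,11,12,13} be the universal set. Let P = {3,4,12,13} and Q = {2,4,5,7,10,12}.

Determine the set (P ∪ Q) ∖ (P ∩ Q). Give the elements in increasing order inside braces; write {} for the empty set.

P ∪ Q = {2,3,4,5,7,10,12,13}
P ∩ Q = {4,12}
(P ∪ Q) ∖ (P ∩ Q) = {2,3,5,7,10,13}

{2,3,5,7,10,13}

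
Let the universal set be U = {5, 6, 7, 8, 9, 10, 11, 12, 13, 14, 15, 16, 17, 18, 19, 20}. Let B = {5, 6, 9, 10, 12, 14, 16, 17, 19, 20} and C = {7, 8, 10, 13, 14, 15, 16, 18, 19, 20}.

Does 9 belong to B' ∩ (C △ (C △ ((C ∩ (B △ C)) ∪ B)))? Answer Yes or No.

9 ∈ B, so 9 ∉ B'
9 ∈ B and 9 ∉ C, so 9 ∈ B △ C
9 ∉ C and 9 ∈ (B △ C), so 9 ∉ C ∩ (B △ C)
9 ∉ (C ∩ (B △ C)) and 9 ∈ B, so 9 ∈ (C ∩ (B △ C)) ∪ B
9 ∉ C and 9 ∈ ((C ∩ (B △ C)) ∪ B), so 9 ∈ C △ ((C ∩ (B △ C)) ∪ B)
9 ∉ C and 9 ∈ (C △ ((C ∩ (B △ C)) ∪ B)), so 9 ∈ C △ (C △ ((C ∩ (B △ C)) ∪ B))
9 ∉ B' and 9 ∈ (C △ (C △ ((C ∩ (B △ C)) ∪ B))), so 9 ∉ B' ∩ (C △ (C △ ((C ∩ (B △ C)) ∪ B)))

No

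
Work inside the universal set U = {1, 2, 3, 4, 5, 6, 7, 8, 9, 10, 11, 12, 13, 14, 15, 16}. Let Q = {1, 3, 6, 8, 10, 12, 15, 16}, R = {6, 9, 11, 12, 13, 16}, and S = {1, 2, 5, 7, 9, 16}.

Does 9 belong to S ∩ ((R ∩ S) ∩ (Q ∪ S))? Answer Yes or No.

9 ∈ R and 9 ∈ S, so 9 ∈ R ∩ S
9 ∉ Q and 9 ∈ S, so 9 ∈ Q ∪ S
9 ∈ (R ∩ S) and 9 ∈ (Q ∪ S), so 9 ∈ (R ∩ S) ∩ (Q ∪ S)
9 ∈ S and 9 ∈ ((R ∩ S) ∩ (Q ∪ S)), so 9 ∈ S ∩ ((R ∩ S) ∩ (Q ∪ S))

Yes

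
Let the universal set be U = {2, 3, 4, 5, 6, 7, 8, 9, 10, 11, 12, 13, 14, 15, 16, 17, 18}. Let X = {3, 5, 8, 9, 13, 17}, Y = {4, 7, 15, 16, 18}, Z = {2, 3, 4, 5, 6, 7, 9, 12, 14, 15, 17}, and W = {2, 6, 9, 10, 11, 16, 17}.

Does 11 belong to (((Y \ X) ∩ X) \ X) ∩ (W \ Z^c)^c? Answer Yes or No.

11 ∉ Y and 11 ∉ X, so 11 ∉ Y \ X
11 ∉ (Y \ X) and 11 ∉ X, so 11 ∉ (Y \ X) ∩ X
11 ∉ ((Y \ X) ∩ X) and 11 ∉ X, so 11 ∉ ((Y \ X) ∩ X) \ X
11 ∉ Z, so 11 ∈ Z^c
11 ∈ W and 11 ∈ Z^c, so 11 ∉ W \ Z^c
11 ∈ (W \ Z^c)^c since 11 ∉ (W \ Z^c)
11 ∉ (((Y \ X) ∩ X) \ X) and 11 ∈ (W \ Z^c)^c, so 11 ∉ (((Y \ X) ∩ X) \ X) ∩ (W \ Z^c)^c

No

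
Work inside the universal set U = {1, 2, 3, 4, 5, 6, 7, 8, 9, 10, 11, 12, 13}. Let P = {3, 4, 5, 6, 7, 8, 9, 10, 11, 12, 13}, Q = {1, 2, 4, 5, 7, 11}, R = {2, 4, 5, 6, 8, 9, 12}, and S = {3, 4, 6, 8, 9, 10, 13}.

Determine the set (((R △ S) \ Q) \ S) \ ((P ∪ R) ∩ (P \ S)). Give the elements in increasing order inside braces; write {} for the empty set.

{}

R △ S = {2, 3, 5, 10, 12, 13}
(R △ S) \ Q = {3, 10, 12, 13}
((R △ S) \ Q) \ S = {12}
P ∪ R = {2, 3, 4, 5, 6, 7, 8, 9, 10, 11, 12, 13}
P \ S = {5, 7, 11, 12}
(P ∪ R) ∩ (P \ S) = {5, 7, 11, 12}
(((R △ S) \ Q) \ S) \ ((P ∪ R) ∩ (P \ S)) = {}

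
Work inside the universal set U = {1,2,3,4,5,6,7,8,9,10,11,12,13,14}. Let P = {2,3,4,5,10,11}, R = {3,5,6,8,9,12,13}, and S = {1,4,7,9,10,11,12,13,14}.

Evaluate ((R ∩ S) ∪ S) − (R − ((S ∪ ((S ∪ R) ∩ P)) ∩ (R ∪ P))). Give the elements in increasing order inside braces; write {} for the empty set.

R ∩ S = {9,12,13}
(R ∩ S) ∪ S = {1,4,7,9,10,11,12,13,14}
S ∪ R = {1,3,4,5,6,7,8,9,10,11,12,13,14}
(S ∪ R) ∩ P = {3,4,5,10,11}
S ∪ ((S ∪ R) ∩ P) = {1,3,4,5,7,9,10,11,12,13,14}
R ∪ P = {2,3,4,5,6,8,9,10,11,12,13}
(S ∪ ((S ∪ R) ∩ P)) ∩ (R ∪ P) = {3,4,5,9,10,11,12,13}
R − ((S ∪ ((S ∪ R) ∩ P)) ∩ (R ∪ P)) = {6,8}
((R ∩ S) ∪ S) − (R − ((S ∪ ((S ∪ R) ∩ P)) ∩ (R ∪ P))) = {1,4,7,9,10,11,12,13,14}

{1,4,7,9,10,11,12,13,14}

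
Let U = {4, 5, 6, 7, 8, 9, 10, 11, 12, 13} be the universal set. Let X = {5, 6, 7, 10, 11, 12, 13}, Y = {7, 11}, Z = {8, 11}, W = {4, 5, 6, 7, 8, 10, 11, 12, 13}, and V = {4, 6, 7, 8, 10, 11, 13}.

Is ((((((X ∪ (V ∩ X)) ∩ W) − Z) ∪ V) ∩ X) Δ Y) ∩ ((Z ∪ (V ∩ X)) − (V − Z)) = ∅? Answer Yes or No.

V ∩ X = {6, 7, 10, 11, 13}
X ∪ (V ∩ X) = {5, 6, 7, 10, 11, 12, 13}
(X ∪ (V ∩ X)) ∩ W = {5, 6, 7, 10, 11, 12, 13}
((X ∪ (V ∩ X)) ∩ W) − Z = {5, 6, 7, 10, 12, 13}
(((X ∪ (V ∩ X)) ∩ W) − Z) ∪ V = {4, 5, 6, 7, 8, 10, 11, 12, 13}
((((X ∪ (V ∩ X)) ∩ W) − Z) ∪ V) ∩ X = {5, 6, 7, 10, 11, 12, 13}
(((((X ∪ (V ∩ X)) ∩ W) − Z) ∪ V) ∩ X) Δ Y = {5, 6, 10, 12, 13}
Z ∪ (V ∩ X) = {6, 7, 8, 10, 11, 13}
V − Z = {4, 6, 7, 10, 13}
(Z ∪ (V ∩ X)) − (V − Z) = {8, 11}
{5, 6, 10, 12, 13} and {8, 11} share no elements.

Yes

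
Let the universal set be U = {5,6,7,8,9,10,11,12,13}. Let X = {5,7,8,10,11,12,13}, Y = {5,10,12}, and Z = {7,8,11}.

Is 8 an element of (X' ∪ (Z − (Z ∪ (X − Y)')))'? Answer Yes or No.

Yes

8 ∈ X, so 8 ∉ X'
8 ∈ X and 8 ∉ Y, so 8 ∈ X − Y
8 ∉ (X − Y)' since 8 ∈ (X − Y)
8 ∈ Z and 8 ∉ (X − Y)', so 8 ∈ Z ∪ (X − Y)'
8 ∈ Z and 8 ∈ (Z ∪ (X − Y)'), so 8 ∉ Z − (Z ∪ (X − Y)')
8 ∉ X' and 8 ∉ (Z − (Z ∪ (X − Y)')), so 8 ∉ X' ∪ (Z − (Z ∪ (X − Y)'))
8 ∈ (X' ∪ (Z − (Z ∪ (X − Y)')))' since 8 ∉ (X' ∪ (Z − (Z ∪ (X − Y)')))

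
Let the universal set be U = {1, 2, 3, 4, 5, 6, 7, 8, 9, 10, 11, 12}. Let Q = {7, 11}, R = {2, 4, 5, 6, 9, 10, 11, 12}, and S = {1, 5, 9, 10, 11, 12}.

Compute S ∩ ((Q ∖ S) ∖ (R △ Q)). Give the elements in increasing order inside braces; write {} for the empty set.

Q ∖ S = {7}
R △ Q = {2, 4, 5, 6, 7, 9, 10, 12}
(Q ∖ S) ∖ (R △ Q) = {}
S ∩ ((Q ∖ S) ∖ (R △ Q)) = {}

{}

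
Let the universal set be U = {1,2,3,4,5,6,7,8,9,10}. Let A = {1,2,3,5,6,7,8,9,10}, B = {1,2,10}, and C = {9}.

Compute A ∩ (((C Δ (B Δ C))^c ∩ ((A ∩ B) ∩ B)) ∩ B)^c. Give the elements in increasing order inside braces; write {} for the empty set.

{1,2,3,5,6,7,8,9,10}

B Δ C = {1,2,9,10}
C Δ (B Δ C) = {1,2,10}
(C Δ (B Δ C))^c = {3,4,5,6,7,8,9}
A ∩ B = {1,2,10}
(A ∩ B) ∩ B = {1,2,10}
(C Δ (B Δ C))^c ∩ ((A ∩ B) ∩ B) = {}
((C Δ (B Δ C))^c ∩ ((A ∩ B) ∩ B)) ∩ B = {}
(((C Δ (B Δ C))^c ∩ ((A ∩ B) ∩ B)) ∩ B)^c = {1,2,3,4,5,6,7,8,9,10}
A ∩ (((C Δ (B Δ C))^c ∩ ((A ∩ B) ∩ B)) ∩ B)^c = {1,2,3,5,6,7,8,9,10}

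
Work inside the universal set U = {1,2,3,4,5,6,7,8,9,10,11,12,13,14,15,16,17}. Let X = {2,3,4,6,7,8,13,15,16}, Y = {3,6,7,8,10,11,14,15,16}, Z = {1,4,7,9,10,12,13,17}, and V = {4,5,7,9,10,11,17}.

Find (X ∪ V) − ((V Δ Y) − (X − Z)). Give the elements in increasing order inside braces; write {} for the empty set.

X ∪ V = {2,3,4,5,6,7,8,9,10,11,13,15,16,17}
V Δ Y = {3,4,5,6,8,9,14,15,16,17}
X − Z = {2,3,6,8,15,16}
(V Δ Y) − (X − Z) = {4,5,9,14,17}
(X ∪ V) − ((V Δ Y) − (X − Z)) = {2,3,6,7,8,10,11,13,15,16}

{2,3,6,7,8,10,11,13,15,16}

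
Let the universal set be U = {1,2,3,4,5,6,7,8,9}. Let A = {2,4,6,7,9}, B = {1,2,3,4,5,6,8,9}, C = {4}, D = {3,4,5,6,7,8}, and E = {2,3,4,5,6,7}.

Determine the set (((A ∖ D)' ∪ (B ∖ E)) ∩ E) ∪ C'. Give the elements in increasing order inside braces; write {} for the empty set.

A ∖ D = {2,9}
(A ∖ D)' = {1,3,4,5,6,7,8}
B ∖ E = {1,8,9}
(A ∖ D)' ∪ (B ∖ E) = {1,3,4,5,6,7,8,9}
((A ∖ D)' ∪ (B ∖ E)) ∩ E = {3,4,5,6,7}
C' = {1,2,3,5,6,7,8,9}
(((A ∖ D)' ∪ (B ∖ E)) ∩ E) ∪ C' = {1,2,3,4,5,6,7,8,9}

{1,2,3,4,5,6,7,8,9}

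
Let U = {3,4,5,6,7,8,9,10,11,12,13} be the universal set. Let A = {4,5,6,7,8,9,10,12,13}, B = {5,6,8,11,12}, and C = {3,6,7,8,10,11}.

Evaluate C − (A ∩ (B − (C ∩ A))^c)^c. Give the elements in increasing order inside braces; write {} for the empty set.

{6,7,8,10}

C ∩ A = {6,7,8,10}
B − (C ∩ A) = {5,11,12}
(B − (C ∩ A))^c = {3,4,6,7,8,9,10,13}
A ∩ (B − (C ∩ A))^c = {4,6,7,8,9,10,13}
(A ∩ (B − (C ∩ A))^c)^c = {3,5,11,12}
C − (A ∩ (B − (C ∩ A))^c)^c = {6,7,8,10}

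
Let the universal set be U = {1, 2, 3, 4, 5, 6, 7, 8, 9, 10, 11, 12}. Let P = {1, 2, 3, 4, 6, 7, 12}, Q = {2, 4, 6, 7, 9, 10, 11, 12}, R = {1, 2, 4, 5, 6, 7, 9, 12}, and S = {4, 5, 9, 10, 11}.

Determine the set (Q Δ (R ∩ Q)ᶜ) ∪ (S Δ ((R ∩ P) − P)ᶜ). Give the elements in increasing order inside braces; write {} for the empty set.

{1, 2, 3, 4, 5, 6, 7, 8, 9, 12}

R ∩ Q = {2, 4, 6, 7, 9, 12}
(R ∩ Q)ᶜ = {1, 3, 5, 8, 10, 11}
Q Δ (R ∩ Q)ᶜ = {1, 2, 3, 4, 5, 6, 7, 8, 9, 12}
R ∩ P = {1, 2, 4, 6, 7, 12}
(R ∩ P) − P = {}
((R ∩ P) − P)ᶜ = {1, 2, 3, 4, 5, 6, 7, 8, 9, 10, 11, 12}
S Δ ((R ∩ P) − P)ᶜ = {1, 2, 3, 6, 7, 8, 12}
(Q Δ (R ∩ Q)ᶜ) ∪ (S Δ ((R ∩ P) − P)ᶜ) = {1, 2, 3, 4, 5, 6, 7, 8, 9, 12}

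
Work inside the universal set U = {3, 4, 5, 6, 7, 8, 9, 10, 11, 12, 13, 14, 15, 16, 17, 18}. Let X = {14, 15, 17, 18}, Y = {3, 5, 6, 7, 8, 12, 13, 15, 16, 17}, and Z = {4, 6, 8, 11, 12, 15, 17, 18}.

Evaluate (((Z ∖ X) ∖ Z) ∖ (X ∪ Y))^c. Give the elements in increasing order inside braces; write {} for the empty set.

{3, 4, 5, 6, 7, 8, 9, 10, 11, 12, 13, 14, 15, 16, 17, 18}

Z ∖ X = {4, 6, 8, 11, 12}
(Z ∖ X) ∖ Z = {}
X ∪ Y = {3, 5, 6, 7, 8, 12, 13, 14, 15, 16, 17, 18}
((Z ∖ X) ∖ Z) ∖ (X ∪ Y) = {}
(((Z ∖ X) ∖ Z) ∖ (X ∪ Y))^c = {3, 4, 5, 6, 7, 8, 9, 10, 11, 12, 13, 14, 15, 16, 17, 18}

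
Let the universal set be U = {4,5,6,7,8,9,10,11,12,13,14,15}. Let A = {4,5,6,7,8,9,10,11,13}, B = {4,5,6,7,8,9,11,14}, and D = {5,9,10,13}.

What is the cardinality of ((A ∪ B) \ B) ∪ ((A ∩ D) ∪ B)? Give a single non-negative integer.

10

A ∪ B = {4,5,6,7,8,9,10,11,13,14}
(A ∪ B) \ B = {10,13}
A ∩ D = {5,9,10,13}
(A ∩ D) ∪ B = {4,5,6,7,8,9,10,11,13,14}
((A ∪ B) \ B) ∪ ((A ∩ D) ∪ B) = {4,5,6,7,8,9,10,11,13,14}
|((A ∪ B) \ B) ∪ ((A ∩ D) ∪ B)| = 10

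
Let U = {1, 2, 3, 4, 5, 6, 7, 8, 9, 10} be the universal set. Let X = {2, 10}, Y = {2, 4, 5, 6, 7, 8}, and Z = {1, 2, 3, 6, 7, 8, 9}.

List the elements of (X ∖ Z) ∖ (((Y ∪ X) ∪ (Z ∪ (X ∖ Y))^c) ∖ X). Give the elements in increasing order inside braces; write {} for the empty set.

X ∖ Z = {10}
Y ∪ X = {2, 4, 5, 6, 7, 8, 10}
X ∖ Y = {10}
Z ∪ (X ∖ Y) = {1, 2, 3, 6, 7, 8, 9, 10}
(Z ∪ (X ∖ Y))^c = {4, 5}
(Y ∪ X) ∪ (Z ∪ (X ∖ Y))^c = {2, 4, 5, 6, 7, 8, 10}
((Y ∪ X) ∪ (Z ∪ (X ∖ Y))^c) ∖ X = {4, 5, 6, 7, 8}
(X ∖ Z) ∖ (((Y ∪ X) ∪ (Z ∪ (X ∖ Y))^c) ∖ X) = {10}

{10}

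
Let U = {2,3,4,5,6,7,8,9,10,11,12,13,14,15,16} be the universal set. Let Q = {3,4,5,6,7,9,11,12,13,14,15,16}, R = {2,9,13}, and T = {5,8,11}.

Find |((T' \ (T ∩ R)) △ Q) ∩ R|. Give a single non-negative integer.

1

T' = {2,3,4,6,7,9,10,12,13,14,15,16}
T ∩ R = {}
T' \ (T ∩ R) = {2,3,4,6,7,9,10,12,13,14,15,16}
(T' \ (T ∩ R)) △ Q = {2,5,10,11}
((T' \ (T ∩ R)) △ Q) ∩ R = {2}
|((T' \ (T ∩ R)) △ Q) ∩ R| = 1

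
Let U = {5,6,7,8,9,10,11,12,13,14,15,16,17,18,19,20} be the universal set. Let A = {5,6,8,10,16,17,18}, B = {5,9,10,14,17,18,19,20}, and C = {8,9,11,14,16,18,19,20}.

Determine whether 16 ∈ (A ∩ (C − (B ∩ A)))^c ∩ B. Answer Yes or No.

No

16 ∉ B and 16 ∈ A, so 16 ∉ B ∩ A
16 ∈ C and 16 ∉ (B ∩ A), so 16 ∈ C − (B ∩ A)
16 ∈ A and 16 ∈ (C − (B ∩ A)), so 16 ∈ A ∩ (C − (B ∩ A))
16 ∉ (A ∩ (C − (B ∩ A)))^c since 16 ∈ (A ∩ (C − (B ∩ A)))
16 ∉ (A ∩ (C − (B ∩ A)))^c and 16 ∉ B, so 16 ∉ (A ∩ (C − (B ∩ A)))^c ∩ B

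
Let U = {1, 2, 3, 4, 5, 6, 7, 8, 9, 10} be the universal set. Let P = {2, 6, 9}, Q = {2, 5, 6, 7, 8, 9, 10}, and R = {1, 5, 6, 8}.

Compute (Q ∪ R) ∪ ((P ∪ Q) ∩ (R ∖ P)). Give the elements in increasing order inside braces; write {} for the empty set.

{1, 2, 5, 6, 7, 8, 9, 10}

Q ∪ R = {1, 2, 5, 6, 7, 8, 9, 10}
P ∪ Q = {2, 5, 6, 7, 8, 9, 10}
R ∖ P = {1, 5, 8}
(P ∪ Q) ∩ (R ∖ P) = {5, 8}
(Q ∪ R) ∪ ((P ∪ Q) ∩ (R ∖ P)) = {1, 2, 5, 6, 7, 8, 9, 10}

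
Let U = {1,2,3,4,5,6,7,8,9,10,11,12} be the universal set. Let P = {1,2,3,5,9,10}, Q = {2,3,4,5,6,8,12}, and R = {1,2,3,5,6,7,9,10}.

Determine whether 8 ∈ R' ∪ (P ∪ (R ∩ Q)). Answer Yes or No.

8 ∉ R, so 8 ∈ R'
8 ∉ R and 8 ∈ Q, so 8 ∉ R ∩ Q
8 ∉ P and 8 ∉ (R ∩ Q), so 8 ∉ P ∪ (R ∩ Q)
8 ∈ R' and 8 ∉ (P ∪ (R ∩ Q)), so 8 ∈ R' ∪ (P ∪ (R ∩ Q))

Yes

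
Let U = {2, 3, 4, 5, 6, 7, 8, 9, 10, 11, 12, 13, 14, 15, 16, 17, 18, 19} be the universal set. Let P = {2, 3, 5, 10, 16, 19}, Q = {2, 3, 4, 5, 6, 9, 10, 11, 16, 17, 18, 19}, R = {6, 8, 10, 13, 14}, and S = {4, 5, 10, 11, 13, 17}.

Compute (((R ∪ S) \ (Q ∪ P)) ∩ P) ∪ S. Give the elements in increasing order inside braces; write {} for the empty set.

{4, 5, 10, 11, 13, 17}

R ∪ S = {4, 5, 6, 8, 10, 11, 13, 14, 17}
Q ∪ P = {2, 3, 4, 5, 6, 9, 10, 11, 16, 17, 18, 19}
(R ∪ S) \ (Q ∪ P) = {8, 13, 14}
((R ∪ S) \ (Q ∪ P)) ∩ P = {}
(((R ∪ S) \ (Q ∪ P)) ∩ P) ∪ S = {4, 5, 10, 11, 13, 17}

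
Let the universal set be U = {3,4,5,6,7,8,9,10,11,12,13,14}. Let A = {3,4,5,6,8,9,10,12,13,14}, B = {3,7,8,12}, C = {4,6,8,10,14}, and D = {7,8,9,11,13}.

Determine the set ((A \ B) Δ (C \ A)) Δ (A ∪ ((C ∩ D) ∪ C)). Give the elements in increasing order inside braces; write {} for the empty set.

A \ B = {4,5,6,9,10,13,14}
C \ A = {}
(A \ B) Δ (C \ A) = {4,5,6,9,10,13,14}
C ∩ D = {8}
(C ∩ D) ∪ C = {4,6,8,10,14}
A ∪ ((C ∩ D) ∪ C) = {3,4,5,6,8,9,10,12,13,14}
((A \ B) Δ (C \ A)) Δ (A ∪ ((C ∩ D) ∪ C)) = {3,8,12}

{3,8,12}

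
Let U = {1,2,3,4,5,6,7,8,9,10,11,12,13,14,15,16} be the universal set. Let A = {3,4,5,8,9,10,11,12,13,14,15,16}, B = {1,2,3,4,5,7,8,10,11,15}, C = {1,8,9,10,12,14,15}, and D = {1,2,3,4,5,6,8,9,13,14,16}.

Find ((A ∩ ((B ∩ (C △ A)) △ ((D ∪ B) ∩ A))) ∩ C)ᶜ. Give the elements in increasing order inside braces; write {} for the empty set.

C △ A = {1,3,4,5,11,13,16}
B ∩ (C △ A) = {1,3,4,5,11}
D ∪ B = {1,2,3,4,5,6,7,8,9,10,11,13,14,15,16}
(D ∪ B) ∩ A = {3,4,5,8,9,10,11,13,14,15,16}
(B ∩ (C △ A)) △ ((D ∪ B) ∩ A) = {1,8,9,10,13,14,15,16}
A ∩ ((B ∩ (C △ A)) △ ((D ∪ B) ∩ A)) = {8,9,10,13,14,15,16}
(A ∩ ((B ∩ (C △ A)) △ ((D ∪ B) ∩ A))) ∩ C = {8,9,10,14,15}
((A ∩ ((B ∩ (C △ A)) △ ((D ∪ B) ∩ A))) ∩ C)ᶜ = {1,2,3,4,5,6,7,11,12,13,16}

{1,2,3,4,5,6,7,11,12,13,16}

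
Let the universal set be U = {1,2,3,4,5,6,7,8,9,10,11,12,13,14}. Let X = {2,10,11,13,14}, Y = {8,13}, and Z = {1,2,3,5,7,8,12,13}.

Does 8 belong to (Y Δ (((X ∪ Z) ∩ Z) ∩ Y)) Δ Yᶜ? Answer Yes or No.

No

8 ∉ X and 8 ∈ Z, so 8 ∈ X ∪ Z
8 ∈ (X ∪ Z) and 8 ∈ Z, so 8 ∈ (X ∪ Z) ∩ Z
8 ∈ ((X ∪ Z) ∩ Z) and 8 ∈ Y, so 8 ∈ ((X ∪ Z) ∩ Z) ∩ Y
8 ∈ Y and 8 ∈ (((X ∪ Z) ∩ Z) ∩ Y), so 8 ∉ Y Δ (((X ∪ Z) ∩ Z) ∩ Y)
8 ∈ Y, so 8 ∉ Yᶜ
8 ∉ (Y Δ (((X ∪ Z) ∩ Z) ∩ Y)) and 8 ∉ Yᶜ, so 8 ∉ (Y Δ (((X ∪ Z) ∩ Z) ∩ Y)) Δ Yᶜ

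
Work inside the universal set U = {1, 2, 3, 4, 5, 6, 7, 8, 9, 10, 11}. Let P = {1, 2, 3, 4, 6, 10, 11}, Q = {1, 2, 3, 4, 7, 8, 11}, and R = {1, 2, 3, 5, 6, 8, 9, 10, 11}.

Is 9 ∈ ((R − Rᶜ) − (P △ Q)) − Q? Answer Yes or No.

Yes

9 ∈ R, so 9 ∉ Rᶜ
9 ∈ R and 9 ∉ Rᶜ, so 9 ∈ R − Rᶜ
9 ∉ P and 9 ∉ Q, so 9 ∉ P △ Q
9 ∈ (R − Rᶜ) and 9 ∉ (P △ Q), so 9 ∈ (R − Rᶜ) − (P △ Q)
9 ∈ ((R − Rᶜ) − (P △ Q)) and 9 ∉ Q, so 9 ∈ ((R − Rᶜ) − (P △ Q)) − Q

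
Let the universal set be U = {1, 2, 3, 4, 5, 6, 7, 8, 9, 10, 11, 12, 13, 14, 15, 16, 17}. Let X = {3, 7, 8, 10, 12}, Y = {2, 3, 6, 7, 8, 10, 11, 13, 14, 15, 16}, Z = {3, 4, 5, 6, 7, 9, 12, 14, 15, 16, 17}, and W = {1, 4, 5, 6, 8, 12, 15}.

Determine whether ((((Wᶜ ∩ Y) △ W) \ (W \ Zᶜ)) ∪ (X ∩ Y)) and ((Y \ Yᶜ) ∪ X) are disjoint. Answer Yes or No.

No

Wᶜ = {2, 3, 7, 9, 10, 11, 13, 14, 16, 17}
Wᶜ ∩ Y = {2, 3, 7, 10, 11, 13, 14, 16}
(Wᶜ ∩ Y) △ W = {1, 2, 3, 4, 5, 6, 7, 8, 10, 11, 12, 13, 14, 15, 16}
Zᶜ = {1, 2, 8, 10, 11, 13}
W \ Zᶜ = {4, 5, 6, 12, 15}
((Wᶜ ∩ Y) △ W) \ (W \ Zᶜ) = {1, 2, 3, 7, 8, 10, 11, 13, 14, 16}
X ∩ Y = {3, 7, 8, 10}
(((Wᶜ ∩ Y) △ W) \ (W \ Zᶜ)) ∪ (X ∩ Y) = {1, 2, 3, 7, 8, 10, 11, 13, 14, 16}
Yᶜ = {1, 4, 5, 9, 12, 17}
Y \ Yᶜ = {2, 3, 6, 7, 8, 10, 11, 13, 14, 15, 16}
(Y \ Yᶜ) ∪ X = {2, 3, 6, 7, 8, 10, 11, 12, 13, 14, 15, 16}
2 lies in both, so they are not disjoint.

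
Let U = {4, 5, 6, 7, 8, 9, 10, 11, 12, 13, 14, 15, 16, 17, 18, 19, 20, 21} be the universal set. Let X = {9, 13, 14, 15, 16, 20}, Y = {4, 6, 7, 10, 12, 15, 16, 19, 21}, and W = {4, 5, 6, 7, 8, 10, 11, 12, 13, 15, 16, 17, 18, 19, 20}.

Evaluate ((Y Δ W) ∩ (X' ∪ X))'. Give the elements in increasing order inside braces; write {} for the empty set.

{4, 6, 7, 9, 10, 12, 14, 15, 16, 19}

Y Δ W = {5, 8, 11, 13, 17, 18, 20, 21}
X' = {4, 5, 6, 7, 8, 10, 11, 12, 17, 18, 19, 21}
X' ∪ X = {4, 5, 6, 7, 8, 9, 10, 11, 12, 13, 14, 15, 16, 17, 18, 19, 20, 21}
(Y Δ W) ∩ (X' ∪ X) = {5, 8, 11, 13, 17, 18, 20, 21}
((Y Δ W) ∩ (X' ∪ X))' = {4, 6, 7, 9, 10, 12, 14, 15, 16, 19}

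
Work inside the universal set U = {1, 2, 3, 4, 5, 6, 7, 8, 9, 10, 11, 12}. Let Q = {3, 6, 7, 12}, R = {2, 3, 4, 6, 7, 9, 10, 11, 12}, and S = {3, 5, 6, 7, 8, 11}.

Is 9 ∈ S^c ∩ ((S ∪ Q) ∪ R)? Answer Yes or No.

9 ∉ S, so 9 ∈ S^c
9 ∉ S and 9 ∉ Q, so 9 ∉ S ∪ Q
9 ∉ (S ∪ Q) and 9 ∈ R, so 9 ∈ (S ∪ Q) ∪ R
9 ∈ S^c and 9 ∈ ((S ∪ Q) ∪ R), so 9 ∈ S^c ∩ ((S ∪ Q) ∪ R)

Yes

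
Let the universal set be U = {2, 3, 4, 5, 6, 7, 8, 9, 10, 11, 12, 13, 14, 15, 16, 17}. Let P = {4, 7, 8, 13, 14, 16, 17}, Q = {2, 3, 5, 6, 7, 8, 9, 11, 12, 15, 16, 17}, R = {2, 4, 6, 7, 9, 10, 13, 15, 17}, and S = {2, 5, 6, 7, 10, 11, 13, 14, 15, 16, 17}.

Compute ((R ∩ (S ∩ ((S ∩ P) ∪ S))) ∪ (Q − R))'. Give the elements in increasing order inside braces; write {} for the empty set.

S ∩ P = {7, 13, 14, 16, 17}
(S ∩ P) ∪ S = {2, 5, 6, 7, 10, 11, 13, 14, 15, 16, 17}
S ∩ ((S ∩ P) ∪ S) = {2, 5, 6, 7, 10, 11, 13, 14, 15, 16, 17}
R ∩ (S ∩ ((S ∩ P) ∪ S)) = {2, 6, 7, 10, 13, 15, 17}
Q − R = {3, 5, 8, 11, 12, 16}
(R ∩ (S ∩ ((S ∩ P) ∪ S))) ∪ (Q − R) = {2, 3, 5, 6, 7, 8, 10, 11, 12, 13, 15, 16, 17}
((R ∩ (S ∩ ((S ∩ P) ∪ S))) ∪ (Q − R))' = {4, 9, 14}

{4, 9, 14}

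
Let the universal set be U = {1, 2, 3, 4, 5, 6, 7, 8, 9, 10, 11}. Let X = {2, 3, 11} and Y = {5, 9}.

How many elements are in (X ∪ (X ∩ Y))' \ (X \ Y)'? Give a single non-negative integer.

X ∩ Y = {}
X ∪ (X ∩ Y) = {2, 3, 11}
(X ∪ (X ∩ Y))' = {1, 4, 5, 6, 7, 8, 9, 10}
X \ Y = {2, 3, 11}
(X \ Y)' = {1, 4, 5, 6, 7, 8, 9, 10}
(X ∪ (X ∩ Y))' \ (X \ Y)' = {}
|(X ∪ (X ∩ Y))' \ (X \ Y)'| = 0

0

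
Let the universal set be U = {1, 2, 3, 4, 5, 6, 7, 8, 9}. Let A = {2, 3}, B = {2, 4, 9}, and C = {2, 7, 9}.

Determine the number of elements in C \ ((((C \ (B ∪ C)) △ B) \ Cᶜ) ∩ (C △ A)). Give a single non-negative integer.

B ∪ C = {2, 4, 7, 9}
C \ (B ∪ C) = {}
(C \ (B ∪ C)) △ B = {2, 4, 9}
Cᶜ = {1, 3, 4, 5, 6, 8}
((C \ (B ∪ C)) △ B) \ Cᶜ = {2, 9}
C △ A = {3, 7, 9}
(((C \ (B ∪ C)) △ B) \ Cᶜ) ∩ (C △ A) = {9}
C \ ((((C \ (B ∪ C)) △ B) \ Cᶜ) ∩ (C △ A)) = {2, 7}
|C \ ((((C \ (B ∪ C)) △ B) \ Cᶜ) ∩ (C △ A))| = 2

2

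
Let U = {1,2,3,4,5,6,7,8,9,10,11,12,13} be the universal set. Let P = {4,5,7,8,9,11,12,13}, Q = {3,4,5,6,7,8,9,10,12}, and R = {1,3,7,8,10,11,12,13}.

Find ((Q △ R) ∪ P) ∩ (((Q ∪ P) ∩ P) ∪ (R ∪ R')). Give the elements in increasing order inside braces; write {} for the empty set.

Q △ R = {1,4,5,6,9,11,13}
(Q △ R) ∪ P = {1,4,5,6,7,8,9,11,12,13}
Q ∪ P = {3,4,5,6,7,8,9,10,11,12,13}
(Q ∪ P) ∩ P = {4,5,7,8,9,11,12,13}
R' = {2,4,5,6,9}
R ∪ R' = {1,2,3,4,5,6,7,8,9,10,11,12,13}
((Q ∪ P) ∩ P) ∪ (R ∪ R') = {1,2,3,4,5,6,7,8,9,10,11,12,13}
((Q △ R) ∪ P) ∩ (((Q ∪ P) ∩ P) ∪ (R ∪ R')) = {1,4,5,6,7,8,9,11,12,13}

{1,4,5,6,7,8,9,11,12,13}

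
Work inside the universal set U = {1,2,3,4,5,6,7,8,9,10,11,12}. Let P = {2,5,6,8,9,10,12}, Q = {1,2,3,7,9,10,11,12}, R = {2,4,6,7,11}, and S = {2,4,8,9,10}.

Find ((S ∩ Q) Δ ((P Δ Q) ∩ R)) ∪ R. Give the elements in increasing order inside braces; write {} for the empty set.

S ∩ Q = {2,9,10}
P Δ Q = {1,3,5,6,7,8,11}
(P Δ Q) ∩ R = {6,7,11}
(S ∩ Q) Δ ((P Δ Q) ∩ R) = {2,6,7,9,10,11}
((S ∩ Q) Δ ((P Δ Q) ∩ R)) ∪ R = {2,4,6,7,9,10,11}

{2,4,6,7,9,10,11}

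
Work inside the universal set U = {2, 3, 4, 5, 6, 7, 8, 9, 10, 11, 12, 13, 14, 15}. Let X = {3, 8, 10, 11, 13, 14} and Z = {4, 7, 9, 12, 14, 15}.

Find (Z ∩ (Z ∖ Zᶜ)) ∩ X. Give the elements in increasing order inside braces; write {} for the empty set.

Zᶜ = {2, 3, 5, 6, 8, 10, 11, 13}
Z ∖ Zᶜ = {4, 7, 9, 12, 14, 15}
Z ∩ (Z ∖ Zᶜ) = {4, 7, 9, 12, 14, 15}
(Z ∩ (Z ∖ Zᶜ)) ∩ X = {14}

{14}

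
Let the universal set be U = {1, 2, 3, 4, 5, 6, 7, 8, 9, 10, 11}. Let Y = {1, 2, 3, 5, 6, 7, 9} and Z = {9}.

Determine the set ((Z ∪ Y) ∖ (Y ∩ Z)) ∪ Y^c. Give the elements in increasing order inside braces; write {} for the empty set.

Z ∪ Y = {1, 2, 3, 5, 6, 7, 9}
Y ∩ Z = {9}
(Z ∪ Y) ∖ (Y ∩ Z) = {1, 2, 3, 5, 6, 7}
Y^c = {4, 8, 10, 11}
((Z ∪ Y) ∖ (Y ∩ Z)) ∪ Y^c = {1, 2, 3, 4, 5, 6, 7, 8, 10, 11}

{1, 2, 3, 4, 5, 6, 7, 8, 10, 11}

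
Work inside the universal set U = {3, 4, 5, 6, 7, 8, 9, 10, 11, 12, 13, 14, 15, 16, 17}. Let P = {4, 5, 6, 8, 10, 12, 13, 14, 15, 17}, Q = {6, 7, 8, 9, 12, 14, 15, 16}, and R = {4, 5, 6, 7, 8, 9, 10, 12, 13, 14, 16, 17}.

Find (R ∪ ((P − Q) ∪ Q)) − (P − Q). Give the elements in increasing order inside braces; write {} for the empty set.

{6, 7, 8, 9, 12, 14, 15, 16}

P − Q = {4, 5, 10, 13, 17}
(P − Q) ∪ Q = {4, 5, 6, 7, 8, 9, 10, 12, 13, 14, 15, 16, 17}
R ∪ ((P − Q) ∪ Q) = {4, 5, 6, 7, 8, 9, 10, 12, 13, 14, 15, 16, 17}
(R ∪ ((P − Q) ∪ Q)) − (P − Q) = {6, 7, 8, 9, 12, 14, 15, 16}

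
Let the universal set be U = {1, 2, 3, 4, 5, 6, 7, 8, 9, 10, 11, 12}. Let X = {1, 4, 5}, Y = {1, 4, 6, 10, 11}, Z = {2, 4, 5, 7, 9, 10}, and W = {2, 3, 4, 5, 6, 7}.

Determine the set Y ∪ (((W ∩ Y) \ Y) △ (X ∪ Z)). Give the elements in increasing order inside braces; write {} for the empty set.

{1, 2, 4, 5, 6, 7, 9, 10, 11}

W ∩ Y = {4, 6}
(W ∩ Y) \ Y = {}
X ∪ Z = {1, 2, 4, 5, 7, 9, 10}
((W ∩ Y) \ Y) △ (X ∪ Z) = {1, 2, 4, 5, 7, 9, 10}
Y ∪ (((W ∩ Y) \ Y) △ (X ∪ Z)) = {1, 2, 4, 5, 6, 7, 9, 10, 11}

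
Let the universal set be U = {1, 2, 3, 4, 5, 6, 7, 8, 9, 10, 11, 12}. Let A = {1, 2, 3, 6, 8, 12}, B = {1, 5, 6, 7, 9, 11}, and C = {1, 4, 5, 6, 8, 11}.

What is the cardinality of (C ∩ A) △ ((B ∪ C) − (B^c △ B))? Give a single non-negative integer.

3

C ∩ A = {1, 6, 8}
B ∪ C = {1, 4, 5, 6, 7, 8, 9, 11}
B^c = {2, 3, 4, 8, 10, 12}
B^c △ B = {1, 2, 3, 4, 5, 6, 7, 8, 9, 10, 11, 12}
(B ∪ C) − (B^c △ B) = {}
(C ∩ A) △ ((B ∪ C) − (B^c △ B)) = {1, 6, 8}
|(C ∩ A) △ ((B ∪ C) − (B^c △ B))| = 3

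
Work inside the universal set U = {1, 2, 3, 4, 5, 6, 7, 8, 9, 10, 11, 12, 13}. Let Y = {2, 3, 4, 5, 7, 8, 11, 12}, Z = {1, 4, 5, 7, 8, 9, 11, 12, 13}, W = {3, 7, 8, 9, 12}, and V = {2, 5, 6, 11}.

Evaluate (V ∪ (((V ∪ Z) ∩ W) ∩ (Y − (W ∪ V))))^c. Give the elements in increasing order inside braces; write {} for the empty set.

{1, 3, 4, 7, 8, 9, 10, 12, 13}

V ∪ Z = {1, 2, 4, 5, 6, 7, 8, 9, 11, 12, 13}
(V ∪ Z) ∩ W = {7, 8, 9, 12}
W ∪ V = {2, 3, 5, 6, 7, 8, 9, 11, 12}
Y − (W ∪ V) = {4}
((V ∪ Z) ∩ W) ∩ (Y − (W ∪ V)) = {}
V ∪ (((V ∪ Z) ∩ W) ∩ (Y − (W ∪ V))) = {2, 5, 6, 11}
(V ∪ (((V ∪ Z) ∩ W) ∩ (Y − (W ∪ V))))^c = {1, 3, 4, 7, 8, 9, 10, 12, 13}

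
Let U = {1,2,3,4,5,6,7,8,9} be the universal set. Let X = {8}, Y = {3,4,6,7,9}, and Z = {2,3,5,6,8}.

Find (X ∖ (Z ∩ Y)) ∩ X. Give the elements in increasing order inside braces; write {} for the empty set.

Z ∩ Y = {3,6}
X ∖ (Z ∩ Y) = {8}
(X ∖ (Z ∩ Y)) ∩ X = {8}

{8}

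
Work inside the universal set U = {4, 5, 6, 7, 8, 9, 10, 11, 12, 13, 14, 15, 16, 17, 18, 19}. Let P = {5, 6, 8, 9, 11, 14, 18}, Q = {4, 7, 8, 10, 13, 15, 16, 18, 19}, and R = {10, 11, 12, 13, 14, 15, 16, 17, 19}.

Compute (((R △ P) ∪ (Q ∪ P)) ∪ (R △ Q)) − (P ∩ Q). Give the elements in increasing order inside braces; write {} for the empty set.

{4, 5, 6, 7, 9, 10, 11, 12, 13, 14, 15, 16, 17, 19}

R △ P = {5, 6, 8, 9, 10, 12, 13, 15, 16, 17, 18, 19}
Q ∪ P = {4, 5, 6, 7, 8, 9, 10, 11, 13, 14, 15, 16, 18, 19}
(R △ P) ∪ (Q ∪ P) = {4, 5, 6, 7, 8, 9, 10, 11, 12, 13, 14, 15, 16, 17, 18, 19}
R △ Q = {4, 7, 8, 11, 12, 14, 17, 18}
((R △ P) ∪ (Q ∪ P)) ∪ (R △ Q) = {4, 5, 6, 7, 8, 9, 10, 11, 12, 13, 14, 15, 16, 17, 18, 19}
P ∩ Q = {8, 18}
(((R △ P) ∪ (Q ∪ P)) ∪ (R △ Q)) − (P ∩ Q) = {4, 5, 6, 7, 9, 10, 11, 12, 13, 14, 15, 16, 17, 19}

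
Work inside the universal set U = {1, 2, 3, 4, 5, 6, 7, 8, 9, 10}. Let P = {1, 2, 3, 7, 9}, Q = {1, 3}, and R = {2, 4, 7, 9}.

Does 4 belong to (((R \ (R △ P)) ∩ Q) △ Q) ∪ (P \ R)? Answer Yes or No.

4 ∈ R and 4 ∉ P, so 4 ∈ R △ P
4 ∈ R and 4 ∈ (R △ P), so 4 ∉ R \ (R △ P)
4 ∉ (R \ (R △ P)) and 4 ∉ Q, so 4 ∉ (R \ (R △ P)) ∩ Q
4 ∉ ((R \ (R △ P)) ∩ Q) and 4 ∉ Q, so 4 ∉ ((R \ (R △ P)) ∩ Q) △ Q
4 ∉ P and 4 ∈ R, so 4 ∉ P \ R
4 ∉ (((R \ (R △ P)) ∩ Q) △ Q) and 4 ∉ (P \ R), so 4 ∉ (((R \ (R △ P)) ∩ Q) △ Q) ∪ (P \ R)

No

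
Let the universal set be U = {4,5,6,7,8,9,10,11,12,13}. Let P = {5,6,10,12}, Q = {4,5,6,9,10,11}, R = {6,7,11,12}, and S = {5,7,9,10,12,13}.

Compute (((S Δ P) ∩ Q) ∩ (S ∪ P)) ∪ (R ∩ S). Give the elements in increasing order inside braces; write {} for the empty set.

{6,7,9,12}

S Δ P = {6,7,9,13}
(S Δ P) ∩ Q = {6,9}
S ∪ P = {5,6,7,9,10,12,13}
((S Δ P) ∩ Q) ∩ (S ∪ P) = {6,9}
R ∩ S = {7,12}
(((S Δ P) ∩ Q) ∩ (S ∪ P)) ∪ (R ∩ S) = {6,7,9,12}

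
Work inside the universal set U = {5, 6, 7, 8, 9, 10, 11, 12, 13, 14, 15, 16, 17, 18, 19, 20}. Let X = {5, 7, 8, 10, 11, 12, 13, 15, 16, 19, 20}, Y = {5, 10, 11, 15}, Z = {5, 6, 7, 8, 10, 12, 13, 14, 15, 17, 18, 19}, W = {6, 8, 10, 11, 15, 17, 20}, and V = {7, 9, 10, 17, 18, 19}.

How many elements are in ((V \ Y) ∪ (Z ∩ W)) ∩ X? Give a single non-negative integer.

5

V \ Y = {7, 9, 17, 18, 19}
Z ∩ W = {6, 8, 10, 15, 17}
(V \ Y) ∪ (Z ∩ W) = {6, 7, 8, 9, 10, 15, 17, 18, 19}
((V \ Y) ∪ (Z ∩ W)) ∩ X = {7, 8, 10, 15, 19}
|((V \ Y) ∪ (Z ∩ W)) ∩ X| = 5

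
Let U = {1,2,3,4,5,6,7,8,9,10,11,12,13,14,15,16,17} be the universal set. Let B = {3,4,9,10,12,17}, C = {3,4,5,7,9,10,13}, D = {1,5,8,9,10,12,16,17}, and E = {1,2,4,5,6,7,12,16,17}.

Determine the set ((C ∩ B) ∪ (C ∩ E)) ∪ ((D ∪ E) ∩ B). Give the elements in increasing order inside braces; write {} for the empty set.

{3,4,5,7,9,10,12,17}

C ∩ B = {3,4,9,10}
C ∩ E = {4,5,7}
(C ∩ B) ∪ (C ∩ E) = {3,4,5,7,9,10}
D ∪ E = {1,2,4,5,6,7,8,9,10,12,16,17}
(D ∪ E) ∩ B = {4,9,10,12,17}
((C ∩ B) ∪ (C ∩ E)) ∪ ((D ∪ E) ∩ B) = {3,4,5,7,9,10,12,17}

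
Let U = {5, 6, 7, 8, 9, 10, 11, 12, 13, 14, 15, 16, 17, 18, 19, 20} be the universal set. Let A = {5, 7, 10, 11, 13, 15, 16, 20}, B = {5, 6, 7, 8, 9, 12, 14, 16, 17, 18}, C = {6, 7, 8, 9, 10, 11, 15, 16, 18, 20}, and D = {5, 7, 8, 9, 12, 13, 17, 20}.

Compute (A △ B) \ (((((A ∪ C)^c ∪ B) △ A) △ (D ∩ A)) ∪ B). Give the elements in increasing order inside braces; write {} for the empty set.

A △ B = {6, 8, 9, 10, 11, 12, 13, 14, 15, 17, 18, 20}
A ∪ C = {5, 6, 7, 8, 9, 10, 11, 13, 15, 16, 18, 20}
(A ∪ C)^c = {12, 14, 17, 19}
(A ∪ C)^c ∪ B = {5, 6, 7, 8, 9, 12, 14, 16, 17, 18, 19}
((A ∪ C)^c ∪ B) △ A = {6, 8, 9, 10, 11, 12, 13, 14, 15, 17, 18, 19, 20}
D ∩ A = {5, 7, 13, 20}
(((A ∪ C)^c ∪ B) △ A) △ (D ∩ A) = {5, 6, 7, 8, 9, 10, 11, 12, 14, 15, 17, 18, 19}
((((A ∪ C)^c ∪ B) △ A) △ (D ∩ A)) ∪ B = {5, 6, 7, 8, 9, 10, 11, 12, 14, 15, 16, 17, 18, 19}
(A △ B) \ (((((A ∪ C)^c ∪ B) △ A) △ (D ∩ A)) ∪ B) = {13, 20}

{13, 20}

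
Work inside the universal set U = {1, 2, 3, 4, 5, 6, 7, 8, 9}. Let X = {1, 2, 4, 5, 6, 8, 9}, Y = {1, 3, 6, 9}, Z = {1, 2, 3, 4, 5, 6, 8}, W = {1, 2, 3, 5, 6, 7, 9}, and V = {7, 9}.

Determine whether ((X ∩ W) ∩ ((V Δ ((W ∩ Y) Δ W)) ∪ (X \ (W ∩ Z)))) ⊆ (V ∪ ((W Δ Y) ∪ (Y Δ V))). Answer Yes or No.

X ∩ W = {1, 2, 5, 6, 9}
W ∩ Y = {1, 3, 6, 9}
(W ∩ Y) Δ W = {2, 5, 7}
V Δ ((W ∩ Y) Δ W) = {2, 5, 9}
W ∩ Z = {1, 2, 3, 5, 6}
X \ (W ∩ Z) = {4, 8, 9}
(V Δ ((W ∩ Y) Δ W)) ∪ (X \ (W ∩ Z)) = {2, 4, 5, 8, 9}
(X ∩ W) ∩ ((V Δ ((W ∩ Y) Δ W)) ∪ (X \ (W ∩ Z))) = {2, 5, 9}
W Δ Y = {2, 5, 7}
Y Δ V = {1, 3, 6, 7}
(W Δ Y) ∪ (Y Δ V) = {1, 2, 3, 5, 6, 7}
V ∪ ((W Δ Y) ∪ (Y Δ V)) = {1, 2, 3, 5, 6, 7, 9}
Every element of {2, 5, 9} is in {1, 2, 3, 5, 6, 7, 9}, so (X ∩ W) ∩ ((V Δ ((W ∩ Y) Δ W)) ∪ (X \ (W ∩ Z))) ⊆ V ∪ ((W Δ Y) ∪ (Y Δ V)).

Yes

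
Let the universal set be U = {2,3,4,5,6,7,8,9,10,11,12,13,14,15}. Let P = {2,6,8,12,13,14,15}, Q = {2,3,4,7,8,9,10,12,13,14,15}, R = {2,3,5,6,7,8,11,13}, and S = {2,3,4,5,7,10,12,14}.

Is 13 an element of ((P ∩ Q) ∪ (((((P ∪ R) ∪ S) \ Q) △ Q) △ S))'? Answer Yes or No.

13 ∈ P and 13 ∈ Q, so 13 ∈ P ∩ Q
13 ∈ P and 13 ∈ R, so 13 ∈ P ∪ R
13 ∈ (P ∪ R) and 13 ∉ S, so 13 ∈ (P ∪ R) ∪ S
13 ∈ ((P ∪ R) ∪ S) and 13 ∈ Q, so 13 ∉ ((P ∪ R) ∪ S) \ Q
13 ∉ (((P ∪ R) ∪ S) \ Q) and 13 ∈ Q, so 13 ∈ (((P ∪ R) ∪ S) \ Q) △ Q
13 ∈ ((((P ∪ R) ∪ S) \ Q) △ Q) and 13 ∉ S, so 13 ∈ ((((P ∪ R) ∪ S) \ Q) △ Q) △ S
13 ∈ (P ∩ Q) and 13 ∈ (((((P ∪ R) ∪ S) \ Q) △ Q) △ S), so 13 ∈ (P ∩ Q) ∪ (((((P ∪ R) ∪ S) \ Q) △ Q) △ S)
13 ∉ ((P ∩ Q) ∪ (((((P ∪ R) ∪ S) \ Q) △ Q) △ S))' since 13 ∈ ((P ∩ Q) ∪ (((((P ∪ R) ∪ S) \ Q) △ Q) △ S))

No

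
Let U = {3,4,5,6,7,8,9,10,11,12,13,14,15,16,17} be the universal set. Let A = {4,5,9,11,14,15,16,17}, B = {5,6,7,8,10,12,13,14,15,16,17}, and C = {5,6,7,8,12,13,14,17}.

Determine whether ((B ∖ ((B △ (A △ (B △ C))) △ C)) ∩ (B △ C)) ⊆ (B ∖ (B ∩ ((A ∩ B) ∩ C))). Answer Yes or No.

B △ C = {10,15,16}
A △ (B △ C) = {4,5,9,10,11,14,17}
B △ (A △ (B △ C)) = {4,6,7,8,9,11,12,13,15,16}
(B △ (A △ (B △ C))) △ C = {4,5,9,11,14,15,16,17}
B ∖ ((B △ (A △ (B △ C))) △ C) = {6,7,8,10,12,13}
(B ∖ ((B △ (A △ (B △ C))) △ C)) ∩ (B △ C) = {10}
A ∩ B = {5,14,15,16,17}
(A ∩ B) ∩ C = {5,14,17}
B ∩ ((A ∩ B) ∩ C) = {5,14,17}
B ∖ (B ∩ ((A ∩ B) ∩ C)) = {6,7,8,10,12,13,15,16}
Every element of {10} is in {6,7,8,10,12,13,15,16}, so (B ∖ ((B △ (A △ (B △ C))) △ C)) ∩ (B △ C) ⊆ B ∖ (B ∩ ((A ∩ B) ∩ C)).

Yes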